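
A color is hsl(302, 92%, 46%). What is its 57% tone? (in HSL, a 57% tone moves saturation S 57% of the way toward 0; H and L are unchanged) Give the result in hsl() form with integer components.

hsl(302, 40%, 46%)

S moves 57% from 92 toward 0: 92 − 52.44 = 39.56 → 40.
H and L are unchanged.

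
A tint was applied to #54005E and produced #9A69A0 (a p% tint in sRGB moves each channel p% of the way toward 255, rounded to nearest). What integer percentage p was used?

41%

#54005E is rgb(84, 0, 94); #9A69A0 is rgb(154, 105, 160).
On the G channel (widest range): 105 ≈ 0 + (p/100)(255 − 0), so p ≈ 100×(105 − 0)/(255 − 0) = 10500/255 = 41.18.
p = 41 reproduces all three channels after rounding.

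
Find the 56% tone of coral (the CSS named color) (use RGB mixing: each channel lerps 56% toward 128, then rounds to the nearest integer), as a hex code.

CSS coral is rgb(255, 127, 80).
Per channel, c → c + 0.56(128 − c):
  R: 255 + 0.56×(128−255) = 255 − 71.12 = 183.88 → 184
  G: 127 + 0.56 = 127.56 → 128
  B: 80 + 0.56×(128−80) = 80 + 26.88 = 106.88 → 107
rgb(184, 128, 107) = #b8806b.

#b8806b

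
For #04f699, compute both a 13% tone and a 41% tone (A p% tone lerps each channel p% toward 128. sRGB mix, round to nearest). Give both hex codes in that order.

#04f699 is rgb(4, 246, 153).
13% tone:
  R: 4 + 16.12 = 20.12 → 20
  G: 246 + 0.13×(128−246) = 246 − 15.34 = 230.66 → 231
  B: 153 + 0.13×(128−153) = 153 − 3.25 = 149.75 → 150
  → #14e796
41% tone:
  R: 4 + 50.84 = 54.84 → 55
  G: 246 − 48.38 = 197.62 → 198
  B: 153 + 0.41×(128−153) = 153 − 10.25 = 142.75 → 143
  → #37c68f

#14e796, #37c68f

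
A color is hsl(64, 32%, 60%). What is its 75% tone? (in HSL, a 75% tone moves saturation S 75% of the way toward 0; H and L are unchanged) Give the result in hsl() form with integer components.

hsl(64, 8%, 60%)

S moves 75% from 32 toward 0: 32 − 24 = 8 → 8.
H and L are unchanged.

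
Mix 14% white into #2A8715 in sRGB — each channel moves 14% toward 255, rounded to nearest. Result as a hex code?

#2A8715 is rgb(42, 135, 21).
Lerp each channel 14% toward 255:
  R: 42 + 29.82 = 71.82 → 72
  G: 135 + 0.14×(255−135) = 135 + 16.8 = 151.8 → 152
  B: 21 + 32.76 = 53.76 → 54
rgb(72, 152, 54) = #489836.

#489836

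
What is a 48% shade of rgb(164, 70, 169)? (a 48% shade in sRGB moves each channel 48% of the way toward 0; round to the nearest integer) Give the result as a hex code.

Per channel, c → c + 0.48(0 − c):
  R: 164 + 0.48×(0−164) = 164 − 78.72 = 85.28 → 85
  G: 70 + 0.48×(0−70) = 70 − 33.6 = 36.4 → 36
  B: 169 − 81.12 = 87.88 → 88
rgb(85, 36, 88) = #552458.

#552458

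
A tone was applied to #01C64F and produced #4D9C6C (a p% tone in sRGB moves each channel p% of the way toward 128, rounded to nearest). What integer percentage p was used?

#01C64F is rgb(1, 198, 79); #4D9C6C is rgb(77, 156, 108).
On the R channel (widest range): 77 ≈ 1 + (p/100)(128 − 1), so p ≈ 100×(77 − 1)/(128 − 1) = 7600/127 = 59.84.
p = 60 reproduces all three channels after rounding.

60%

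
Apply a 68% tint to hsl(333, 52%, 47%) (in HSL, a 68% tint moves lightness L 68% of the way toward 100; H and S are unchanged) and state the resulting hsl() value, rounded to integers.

hsl(333, 52%, 83%)

L moves 68% from 47 toward 100: 47 + 36.04 = 83.04 → 83.
H and S are unchanged.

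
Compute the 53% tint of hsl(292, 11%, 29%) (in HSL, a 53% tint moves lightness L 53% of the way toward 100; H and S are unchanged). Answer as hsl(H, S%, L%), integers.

L moves 53% from 29 toward 100: 29 + 37.63 = 66.63 → 67.
H and S are unchanged.

hsl(292, 11%, 67%)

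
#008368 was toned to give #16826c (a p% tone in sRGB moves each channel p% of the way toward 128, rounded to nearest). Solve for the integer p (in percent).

17%

#008368 is rgb(0, 131, 104); #16826c is rgb(22, 130, 108).
On the R channel (widest range): 22 ≈ 0 + (p/100)(128 − 0), so p ≈ 100×(22 − 0)/(128 − 0) = 2200/128 = 17.19.
p = 17 reproduces all three channels after rounding.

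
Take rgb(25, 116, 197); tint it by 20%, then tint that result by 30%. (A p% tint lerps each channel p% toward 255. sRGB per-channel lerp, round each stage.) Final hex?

A 20% tint moves each channel 20% toward 255:
  R: 25 + 46 = 71 → 71
  G: 116 + 27.8 = 143.8 → 144
  B: 197 + 0.2×(255−197) = 197 + 11.6 = 208.6 → 209
After the tint: rgb(71, 144, 209) = #4790d1.
A 30% tint moves each channel 30% toward 255:
  R: 71 + 55.2 = 126.2 → 126
  G: 144 + 33.3 = 177.3 → 177
  B: 209 + 0.3×(255−209) = 209 + 13.8 = 222.8 → 223
rgb(126, 177, 223) = #7eb1df.

#7eb1df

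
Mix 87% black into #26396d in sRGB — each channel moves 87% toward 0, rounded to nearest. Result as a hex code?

#05070e

#26396d is rgb(38, 57, 109).
Per channel, c → c + 0.87(0 − c):
  R: 38 − 33.06 = 4.94 → 5
  G: 57 + 0.87×(0−57) = 57 − 49.59 = 7.41 → 7
  B: 109 + 0.87×(0−109) = 109 − 94.83 = 14.17 → 14
rgb(5, 7, 14) = #05070e.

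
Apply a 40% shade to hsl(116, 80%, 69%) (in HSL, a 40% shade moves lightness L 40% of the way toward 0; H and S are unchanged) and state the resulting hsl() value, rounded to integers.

hsl(116, 80%, 41%)

L moves 40% from 69 toward 0: 69 − 27.6 = 41.4 → 41.
H and S are unchanged.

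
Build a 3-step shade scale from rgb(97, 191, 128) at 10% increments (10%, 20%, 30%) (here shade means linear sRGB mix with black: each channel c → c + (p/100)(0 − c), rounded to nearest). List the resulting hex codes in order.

10%: (97 − 9.7 = 87.3→87, 191 − 19.1 = 171.9→172, 128 − 12.8 = 115.2→115) → #57AC73
20%: (97 − 19.4 = 77.6→78, 191 − 38.2 = 152.8→153, 128 − 25.6 = 102.4→102) → #4E9966
30%: (97 − 29.1 = 67.9→68, 191 − 57.3 = 133.7→134, 128 − 38.4 = 89.6→90) → #44865A

#57AC73, #4E9966, #44865A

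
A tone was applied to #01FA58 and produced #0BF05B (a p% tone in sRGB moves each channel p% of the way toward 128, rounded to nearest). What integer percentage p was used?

8%

#01FA58 is rgb(1, 250, 88); #0BF05B is rgb(11, 240, 91).
On the R channel (widest range): 11 ≈ 1 + (p/100)(128 − 1), so p ≈ 100×(11 − 1)/(128 − 1) = 1000/127 = 7.87.
p = 8 reproduces all three channels after rounding.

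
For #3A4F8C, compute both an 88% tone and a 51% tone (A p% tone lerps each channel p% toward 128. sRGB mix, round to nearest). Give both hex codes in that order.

#787A81, #5E6886

#3A4F8C is rgb(58, 79, 140).
88% tone:
  R: 58 + 61.6 = 119.6 → 120
  G: 79 + 0.88×(128−79) = 79 + 43.12 = 122.12 → 122
  B: 140 + 0.88×(128−140) = 140 − 10.56 = 129.44 → 129
  → #787A81
51% tone:
  R: 58 + 35.7 = 93.7 → 94
  G: 79 + 0.51×(128−79) = 79 + 24.99 = 103.99 → 104
  B: 140 + 0.51×(128−140) = 140 − 6.12 = 133.88 → 134
  → #5E6886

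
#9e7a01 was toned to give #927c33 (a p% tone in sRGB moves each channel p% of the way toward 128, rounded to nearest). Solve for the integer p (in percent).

39%

#9e7a01 is rgb(158, 122, 1); #927c33 is rgb(146, 124, 51).
On the B channel (widest range): 51 ≈ 1 + (p/100)(128 − 1), so p ≈ 100×(51 − 1)/(128 − 1) = 5000/127 = 39.37.
p = 39 reproduces all three channels after rounding.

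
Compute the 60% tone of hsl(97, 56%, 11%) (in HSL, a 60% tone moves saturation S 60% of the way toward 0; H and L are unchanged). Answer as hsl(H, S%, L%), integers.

hsl(97, 22%, 11%)

S moves 60% from 56 toward 0: 56 − 33.6 = 22.4 → 22.
H and L are unchanged.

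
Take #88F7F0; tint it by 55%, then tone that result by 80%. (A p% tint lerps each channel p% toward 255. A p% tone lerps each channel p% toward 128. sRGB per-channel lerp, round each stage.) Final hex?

#8F9998

#88F7F0 is rgb(136, 247, 240).
Per channel, c → c + 0.55(255 − c):
  R: 136 + 65.45 = 201.45 → 201
  G: 247 + 4.4 = 251.4 → 251
  B: 240 + 8.25 = 248.25 → 248
After the tint: rgb(201, 251, 248) = #C9FBF8.
Per channel, c → c + 0.8(128 − c):
  R: 201 + 0.8×(128−201) = 201 − 58.4 = 142.6 → 143
  G: 251 + 0.8×(128−251) = 251 − 98.4 = 152.6 → 153
  B: 248 − 96 = 152 → 152
rgb(143, 153, 152) = #8F9998.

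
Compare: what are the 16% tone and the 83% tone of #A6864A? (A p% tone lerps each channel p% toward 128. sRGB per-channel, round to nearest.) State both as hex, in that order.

#A08553, #868177

#A6864A is rgb(166, 134, 74).
16% tone:
  R: 166 + 0.16×(128−166) = 166 − 6.08 = 159.92 → 160
  G: 134 + 0.16×(128−134) = 134 − 0.96 = 133.04 → 133
  B: 74 + 0.16×(128−74) = 74 + 8.64 = 82.64 → 83
  → #A08553
83% tone:
  R: 166 + 0.83×(128−166) = 166 − 31.54 = 134.46 → 134
  G: 134 − 4.98 = 129.02 → 129
  B: 74 + 0.83×(128−74) = 74 + 44.82 = 118.82 → 119
  → #868177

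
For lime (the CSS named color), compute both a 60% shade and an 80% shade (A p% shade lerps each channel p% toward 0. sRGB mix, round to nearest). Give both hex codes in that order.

#006600, #003300

CSS lime is rgb(0, 255, 0).
60% shade:
  R: 0 + 0.6×(0−0) = 0 + 0 = 0 → 0
  G: 255 + 0.6×(0−255) = 255 − 153 = 102 → 102
  B: 0 + 0 = 0 → 0
  → #006600
80% shade:
  R: 0 + 0 = 0 → 0
  G: 255 − 204 = 51 → 51
  B: 0 + 0.8×(0−0) = 0 + 0 = 0 → 0
  → #003300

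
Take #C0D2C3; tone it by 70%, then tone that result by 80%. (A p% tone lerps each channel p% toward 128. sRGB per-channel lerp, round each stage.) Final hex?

#C0D2C3 is rgb(192, 210, 195).
A 70% tone moves each channel 70% toward 128:
  R: 192 − 44.8 = 147.2 → 147
  G: 210 − 57.4 = 152.6 → 153
  B: 195 + 0.7×(128−195) = 195 − 46.9 = 148.1 → 148
After the tone: rgb(147, 153, 148) = #939994.
Per channel, c → c + 0.8(128 − c):
  R: 147 − 15.2 = 131.8 → 132
  G: 153 + 0.8×(128−153) = 153 − 20 = 133 → 133
  B: 148 + 0.8×(128−148) = 148 − 16 = 132 → 132
rgb(132, 133, 132) = #848584.

#848584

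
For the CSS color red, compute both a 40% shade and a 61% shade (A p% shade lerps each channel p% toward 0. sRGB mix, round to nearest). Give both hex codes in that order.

#990000, #630000

CSS red is rgb(255, 0, 0).
40% shade:
  R: 255 + 0.4×(0−255) = 255 − 102 = 153 → 153
  G: 0 + 0.4×(0−0) = 0 + 0 = 0 → 0
  B: 0 + 0.4×(0−0) = 0 + 0 = 0 → 0
  → #990000
61% shade:
  R: 255 + 0.61×(0−255) = 255 − 155.55 = 99.45 → 99
  G: 0 + 0 = 0 → 0
  B: 0 + 0.61×(0−0) = 0 + 0 = 0 → 0
  → #630000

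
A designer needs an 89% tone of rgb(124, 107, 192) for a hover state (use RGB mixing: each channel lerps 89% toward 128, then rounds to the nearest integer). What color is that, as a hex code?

#807e87

An 89% tone moves each channel 89% toward 128:
  R: 124 + 3.56 = 127.56 → 128
  G: 107 + 0.89×(128−107) = 107 + 18.69 = 125.69 → 126
  B: 192 + 0.89×(128−192) = 192 − 56.96 = 135.04 → 135
rgb(128, 126, 135) = #807e87.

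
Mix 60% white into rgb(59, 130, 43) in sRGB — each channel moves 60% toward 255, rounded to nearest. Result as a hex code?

#B1CDAA

Lerp each channel 60% toward 255:
  R: 59 + 117.6 = 176.6 → 177
  G: 130 + 0.6×(255−130) = 130 + 75 = 205 → 205
  B: 43 + 0.6×(255−43) = 43 + 127.2 = 170.2 → 170
rgb(177, 205, 170) = #B1CDAA.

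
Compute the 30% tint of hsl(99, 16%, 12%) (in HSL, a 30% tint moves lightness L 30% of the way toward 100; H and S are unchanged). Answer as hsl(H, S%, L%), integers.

L moves 30% from 12 toward 100: 12 + 26.4 = 38.4 → 38.
H and S are unchanged.

hsl(99, 16%, 38%)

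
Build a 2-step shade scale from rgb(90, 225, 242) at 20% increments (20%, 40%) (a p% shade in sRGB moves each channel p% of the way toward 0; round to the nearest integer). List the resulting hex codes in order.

#48b4c2, #368791

20%: (90 − 18 = 72→72, 225 − 45 = 180→180, 242 − 48.4 = 193.6→194) → #48b4c2
40%: (90 − 36 = 54→54, 225 − 90 = 135→135, 242 − 96.8 = 145.2→145) → #368791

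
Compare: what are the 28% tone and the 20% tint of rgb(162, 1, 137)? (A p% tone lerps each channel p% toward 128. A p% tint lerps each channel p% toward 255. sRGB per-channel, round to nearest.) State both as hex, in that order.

#982586, #B534A1

28% tone:
  R: 162 + 0.28×(128−162) = 162 − 9.52 = 152.48 → 152
  G: 1 + 0.28×(128−1) = 1 + 35.56 = 36.56 → 37
  B: 137 + 0.28×(128−137) = 137 − 2.52 = 134.48 → 134
  → #982586
20% tint:
  R: 162 + 18.6 = 180.6 → 181
  G: 1 + 0.2×(255−1) = 1 + 50.8 = 51.8 → 52
  B: 137 + 0.2×(255−137) = 137 + 23.6 = 160.6 → 161
  → #B534A1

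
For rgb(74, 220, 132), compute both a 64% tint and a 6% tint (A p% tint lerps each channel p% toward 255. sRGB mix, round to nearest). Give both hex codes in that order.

#bef2d3, #55de8b

64% tint:
  R: 74 + 115.84 = 189.84 → 190
  G: 220 + 0.64×(255−220) = 220 + 22.4 = 242.4 → 242
  B: 132 + 0.64×(255−132) = 132 + 78.72 = 210.72 → 211
  → #bef2d3
6% tint:
  R: 74 + 10.86 = 84.86 → 85
  G: 220 + 0.06×(255−220) = 220 + 2.1 = 222.1 → 222
  B: 132 + 7.38 = 139.38 → 139
  → #55de8b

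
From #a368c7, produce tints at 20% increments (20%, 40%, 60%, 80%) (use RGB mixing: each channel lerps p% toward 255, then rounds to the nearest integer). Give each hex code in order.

#a368c7 is rgb(163, 104, 199).
20%: (163 + 18.4 = 181.4→181, 104 + 30.2 = 134.2→134, 199 + 11.2 = 210.2→210) → #b586d2
40%: (163 + 36.8 = 199.8→200, 104 + 60.4 = 164.4→164, 199 + 22.4 = 221.4→221) → #c8a4dd
60%: (163 + 55.2 = 218.2→218, 104 + 90.6 = 194.6→195, 199 + 33.6 = 232.6→233) → #dac3e9
80%: (163 + 73.6 = 236.6→237, 104 + 120.8 = 224.8→225, 199 + 44.8 = 243.8→244) → #ede1f4

#b586d2, #c8a4dd, #dac3e9, #ede1f4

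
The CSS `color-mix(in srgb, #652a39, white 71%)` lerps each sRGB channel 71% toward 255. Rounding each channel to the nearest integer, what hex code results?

#d2c1c6

#652a39 is rgb(101, 42, 57).
Per channel, c → c + 0.71(255 − c):
  R: 101 + 0.71×(255−101) = 101 + 109.34 = 210.34 → 210
  G: 42 + 0.71×(255−42) = 42 + 151.23 = 193.23 → 193
  B: 57 + 0.71×(255−57) = 57 + 140.58 = 197.58 → 198
rgb(210, 193, 198) = #d2c1c6.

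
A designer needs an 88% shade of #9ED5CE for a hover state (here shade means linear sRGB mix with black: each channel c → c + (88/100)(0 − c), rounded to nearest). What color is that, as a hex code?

#131A19

#9ED5CE is rgb(158, 213, 206).
An 88% shade moves each channel 88% toward 0:
  R: 158 + 0.88×(0−158) = 158 − 139.04 = 18.96 → 19
  G: 213 − 187.44 = 25.56 → 26
  B: 206 − 181.28 = 24.72 → 25
rgb(19, 26, 25) = #131A19.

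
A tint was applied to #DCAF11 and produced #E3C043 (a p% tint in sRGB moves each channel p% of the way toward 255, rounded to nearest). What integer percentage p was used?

21%

#DCAF11 is rgb(220, 175, 17); #E3C043 is rgb(227, 192, 67).
On the B channel (widest range): 67 ≈ 17 + (p/100)(255 − 17), so p ≈ 100×(67 − 17)/(255 − 17) = 5000/238 = 21.01.
p = 21 reproduces all three channels after rounding.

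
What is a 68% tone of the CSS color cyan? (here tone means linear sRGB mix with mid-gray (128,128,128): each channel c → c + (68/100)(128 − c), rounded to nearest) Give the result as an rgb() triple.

rgb(87, 169, 169)

CSS cyan is rgb(0, 255, 255).
Per channel, c → c + 0.68(128 − c):
  R: 0 + 87.04 = 87.04 → 87
  G: 255 − 86.36 = 168.64 → 169
  B: 255 − 86.36 = 168.64 → 169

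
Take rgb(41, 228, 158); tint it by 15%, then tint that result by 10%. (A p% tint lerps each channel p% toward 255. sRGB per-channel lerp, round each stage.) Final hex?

#5BEAB5

Per channel, c → c + 0.15(255 − c):
  R: 41 + 32.1 = 73.1 → 73
  G: 228 + 4.05 = 232.05 → 232
  B: 158 + 0.15×(255−158) = 158 + 14.55 = 172.55 → 173
After the tint: rgb(73, 232, 173) = #49E8AD.
Lerp each channel 10% toward 255:
  R: 73 + 0.1×(255−73) = 73 + 18.2 = 91.2 → 91
  G: 232 + 0.1×(255−232) = 232 + 2.3 = 234.3 → 234
  B: 173 + 0.1×(255−173) = 173 + 8.2 = 181.2 → 181
rgb(91, 234, 181) = #5BEAB5.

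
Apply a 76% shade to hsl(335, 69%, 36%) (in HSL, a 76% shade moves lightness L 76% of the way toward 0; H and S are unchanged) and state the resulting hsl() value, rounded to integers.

L moves 76% from 36 toward 0: 36 − 27.36 = 8.64 → 9.
H and S are unchanged.

hsl(335, 69%, 9%)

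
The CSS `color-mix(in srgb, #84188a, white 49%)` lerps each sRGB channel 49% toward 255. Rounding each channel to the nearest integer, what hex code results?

#c089c3

#84188a is rgb(132, 24, 138).
Lerp each channel 49% toward 255:
  R: 132 + 0.49×(255−132) = 132 + 60.27 = 192.27 → 192
  G: 24 + 0.49×(255−24) = 24 + 113.19 = 137.19 → 137
  B: 138 + 0.49×(255−138) = 138 + 57.33 = 195.33 → 195
rgb(192, 137, 195) = #c089c3.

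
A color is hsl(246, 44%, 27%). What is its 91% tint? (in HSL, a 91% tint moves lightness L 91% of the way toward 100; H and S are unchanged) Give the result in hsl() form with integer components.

L moves 91% from 27 toward 100: 27 + 66.43 = 93.43 → 93.
H and S are unchanged.

hsl(246, 44%, 93%)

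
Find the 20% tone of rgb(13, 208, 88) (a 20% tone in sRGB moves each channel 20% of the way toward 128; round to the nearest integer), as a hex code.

#24c060

A 20% tone moves each channel 20% toward 128:
  R: 13 + 0.2×(128−13) = 13 + 23 = 36 → 36
  G: 208 + 0.2×(128−208) = 208 − 16 = 192 → 192
  B: 88 + 8 = 96 → 96
rgb(36, 192, 96) = #24c060.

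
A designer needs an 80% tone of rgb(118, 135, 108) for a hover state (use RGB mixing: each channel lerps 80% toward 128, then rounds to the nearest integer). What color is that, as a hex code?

Lerp each channel 80% toward 128:
  R: 118 + 0.8×(128−118) = 118 + 8 = 126 → 126
  G: 135 + 0.8×(128−135) = 135 − 5.6 = 129.4 → 129
  B: 108 + 0.8×(128−108) = 108 + 16 = 124 → 124
rgb(126, 129, 124) = #7e817c.

#7e817c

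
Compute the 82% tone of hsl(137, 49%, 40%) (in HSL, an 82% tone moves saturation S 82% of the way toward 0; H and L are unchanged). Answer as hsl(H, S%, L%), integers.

S moves 82% from 49 toward 0: 49 − 40.18 = 8.82 → 9.
H and L are unchanged.

hsl(137, 9%, 40%)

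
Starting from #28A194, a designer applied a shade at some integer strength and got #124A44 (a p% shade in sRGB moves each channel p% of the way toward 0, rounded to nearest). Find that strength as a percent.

#28A194 is rgb(40, 161, 148); #124A44 is rgb(18, 74, 68).
On the G channel (widest range): 74 ≈ 161 + (p/100)(0 − 161), so p ≈ 100×(74 − 161)/(0 − 161) = -8700/-161 = 54.04.
p = 54 reproduces all three channels after rounding.

54%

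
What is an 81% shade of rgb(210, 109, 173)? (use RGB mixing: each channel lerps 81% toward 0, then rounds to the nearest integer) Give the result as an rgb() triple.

An 81% shade moves each channel 81% toward 0:
  R: 210 + 0.81×(0−210) = 210 − 170.1 = 39.9 → 40
  G: 109 − 88.29 = 20.71 → 21
  B: 173 + 0.81×(0−173) = 173 − 140.13 = 32.87 → 33

rgb(40, 21, 33)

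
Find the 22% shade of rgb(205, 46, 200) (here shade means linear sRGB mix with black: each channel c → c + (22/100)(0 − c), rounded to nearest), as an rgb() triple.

Per channel, c → c + 0.22(0 − c):
  R: 205 + 0.22×(0−205) = 205 − 45.1 = 159.9 → 160
  G: 46 + 0.22×(0−46) = 46 − 10.12 = 35.88 → 36
  B: 200 + 0.22×(0−200) = 200 − 44 = 156 → 156

rgb(160, 36, 156)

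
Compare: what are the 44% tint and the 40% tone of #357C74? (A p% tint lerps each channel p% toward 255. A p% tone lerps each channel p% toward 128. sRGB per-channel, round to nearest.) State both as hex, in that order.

#8EB6B1, #537E79

#357C74 is rgb(53, 124, 116).
44% tint:
  R: 53 + 0.44×(255−53) = 53 + 88.88 = 141.88 → 142
  G: 124 + 0.44×(255−124) = 124 + 57.64 = 181.64 → 182
  B: 116 + 0.44×(255−116) = 116 + 61.16 = 177.16 → 177
  → #8EB6B1
40% tone:
  R: 53 + 30 = 83 → 83
  G: 124 + 0.4×(128−124) = 124 + 1.6 = 125.6 → 126
  B: 116 + 4.8 = 120.8 → 121
  → #537E79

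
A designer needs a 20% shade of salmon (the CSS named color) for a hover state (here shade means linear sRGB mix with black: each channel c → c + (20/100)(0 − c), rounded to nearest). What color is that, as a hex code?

CSS salmon is rgb(250, 128, 114).
Lerp each channel 20% toward 0:
  R: 250 + 0.2×(0−250) = 250 − 50 = 200 → 200
  G: 128 − 25.6 = 102.4 → 102
  B: 114 − 22.8 = 91.2 → 91
rgb(200, 102, 91) = #c8665b.

#c8665b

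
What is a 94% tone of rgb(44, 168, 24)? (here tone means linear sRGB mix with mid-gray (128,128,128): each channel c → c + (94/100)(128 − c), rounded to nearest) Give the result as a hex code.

Lerp each channel 94% toward 128:
  R: 44 + 0.94×(128−44) = 44 + 78.96 = 122.96 → 123
  G: 168 + 0.94×(128−168) = 168 − 37.6 = 130.4 → 130
  B: 24 + 97.76 = 121.76 → 122
rgb(123, 130, 122) = #7B827A.

#7B827A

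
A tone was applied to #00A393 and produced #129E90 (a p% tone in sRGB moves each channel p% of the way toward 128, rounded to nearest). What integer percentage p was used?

14%

#00A393 is rgb(0, 163, 147); #129E90 is rgb(18, 158, 144).
On the R channel (widest range): 18 ≈ 0 + (p/100)(128 − 0), so p ≈ 100×(18 − 0)/(128 − 0) = 1800/128 = 14.06.
p = 14 reproduces all three channels after rounding.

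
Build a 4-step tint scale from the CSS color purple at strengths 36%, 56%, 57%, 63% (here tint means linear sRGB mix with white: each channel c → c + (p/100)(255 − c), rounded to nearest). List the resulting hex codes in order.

#ae5cae, #c78fc7, #c891c8, #d0a1d0

CSS purple is rgb(128, 0, 128).
36%: (128 + 45.72 = 173.72→174, 0 + 91.8 = 91.8→92, 128 + 45.72 = 173.72→174) → #ae5cae
56%: (128 + 71.12 = 199.12→199, 0 + 142.8 = 142.8→143, 128 + 71.12 = 199.12→199) → #c78fc7
57%: (128 + 72.39 = 200.39→200, 0 + 145.35 = 145.35→145, 128 + 72.39 = 200.39→200) → #c891c8
63%: (128 + 80.01 = 208.01→208, 0 + 160.65 = 160.65→161, 128 + 80.01 = 208.01→208) → #d0a1d0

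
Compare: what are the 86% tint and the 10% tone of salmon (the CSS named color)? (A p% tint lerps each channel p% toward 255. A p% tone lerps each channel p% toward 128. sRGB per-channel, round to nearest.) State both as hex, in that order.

CSS salmon is rgb(250, 128, 114).
86% tint:
  R: 250 + 0.86×(255−250) = 250 + 4.3 = 254.3 → 254
  G: 128 + 109.22 = 237.22 → 237
  B: 114 + 121.26 = 235.26 → 235
  → #FEEDEB
10% tone:
  R: 250 + 0.1×(128−250) = 250 − 12.2 = 237.8 → 238
  G: 128 + 0.1×(128−128) = 128 + 0 = 128 → 128
  B: 114 + 0.1×(128−114) = 114 + 1.4 = 115.4 → 115
  → #EE8073

#FEEDEB, #EE8073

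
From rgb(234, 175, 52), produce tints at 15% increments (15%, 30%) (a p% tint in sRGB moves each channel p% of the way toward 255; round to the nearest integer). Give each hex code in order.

15%: (234 + 3.15 = 237.15→237, 175 + 12 = 187→187, 52 + 30.45 = 82.45→82) → #edbb52
30%: (234 + 6.3 = 240.3→240, 175 + 24 = 199→199, 52 + 60.9 = 112.9→113) → #f0c771

#edbb52, #f0c771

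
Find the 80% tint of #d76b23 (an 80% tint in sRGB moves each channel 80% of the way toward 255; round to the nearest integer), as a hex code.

#f7e1d3

#d76b23 is rgb(215, 107, 35).
Lerp each channel 80% toward 255:
  R: 215 + 0.8×(255−215) = 215 + 32 = 247 → 247
  G: 107 + 118.4 = 225.4 → 225
  B: 35 + 176 = 211 → 211
rgb(247, 225, 211) = #f7e1d3.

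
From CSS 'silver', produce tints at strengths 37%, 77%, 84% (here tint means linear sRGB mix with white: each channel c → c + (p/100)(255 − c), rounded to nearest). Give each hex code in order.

#D7D7D7, #F1F1F1, #F5F5F5

CSS silver is rgb(192, 192, 192).
37%: (192 + 23.31 = 215.31→215, 192 + 23.31 = 215.31→215, 192 + 23.31 = 215.31→215) → #D7D7D7
77%: (192 + 48.51 = 240.51→241, 192 + 48.51 = 240.51→241, 192 + 48.51 = 240.51→241) → #F1F1F1
84%: (192 + 52.92 = 244.92→245, 192 + 52.92 = 244.92→245, 192 + 52.92 = 244.92→245) → #F5F5F5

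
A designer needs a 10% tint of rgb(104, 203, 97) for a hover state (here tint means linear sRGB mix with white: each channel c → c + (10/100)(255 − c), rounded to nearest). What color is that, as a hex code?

Per channel, c → c + 0.1(255 − c):
  R: 104 + 0.1×(255−104) = 104 + 15.1 = 119.1 → 119
  G: 203 + 5.2 = 208.2 → 208
  B: 97 + 0.1×(255−97) = 97 + 15.8 = 112.8 → 113
rgb(119, 208, 113) = #77d071.

#77d071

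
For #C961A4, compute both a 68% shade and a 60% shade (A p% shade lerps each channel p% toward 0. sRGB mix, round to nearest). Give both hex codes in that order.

#C961A4 is rgb(201, 97, 164).
68% shade:
  R: 201 + 0.68×(0−201) = 201 − 136.68 = 64.32 → 64
  G: 97 + 0.68×(0−97) = 97 − 65.96 = 31.04 → 31
  B: 164 + 0.68×(0−164) = 164 − 111.52 = 52.48 → 52
  → #401F34
60% shade:
  R: 201 − 120.6 = 80.4 → 80
  G: 97 − 58.2 = 38.8 → 39
  B: 164 + 0.6×(0−164) = 164 − 98.4 = 65.6 → 66
  → #502742

#401F34, #502742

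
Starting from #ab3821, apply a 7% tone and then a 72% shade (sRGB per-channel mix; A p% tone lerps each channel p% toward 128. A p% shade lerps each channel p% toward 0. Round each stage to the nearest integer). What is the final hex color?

#2f110b

#ab3821 is rgb(171, 56, 33).
A 7% tone moves each channel 7% toward 128:
  R: 171 − 3.01 = 167.99 → 168
  G: 56 + 5.04 = 61.04 → 61
  B: 33 + 6.65 = 39.65 → 40
After the tone: rgb(168, 61, 40) = #a83d28.
Lerp each channel 72% toward 0:
  R: 168 − 120.96 = 47.04 → 47
  G: 61 − 43.92 = 17.08 → 17
  B: 40 + 0.72×(0−40) = 40 − 28.8 = 11.2 → 11
rgb(47, 17, 11) = #2f110b.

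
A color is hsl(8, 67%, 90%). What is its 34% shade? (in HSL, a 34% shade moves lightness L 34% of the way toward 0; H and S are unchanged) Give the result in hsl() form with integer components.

hsl(8, 67%, 59%)

L moves 34% from 90 toward 0: 90 − 30.6 = 59.4 → 59.
H and S are unchanged.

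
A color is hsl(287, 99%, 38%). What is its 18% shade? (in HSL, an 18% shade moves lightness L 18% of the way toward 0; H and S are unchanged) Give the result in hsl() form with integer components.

L moves 18% from 38 toward 0: 38 − 6.84 = 31.16 → 31.
H and S are unchanged.

hsl(287, 99%, 31%)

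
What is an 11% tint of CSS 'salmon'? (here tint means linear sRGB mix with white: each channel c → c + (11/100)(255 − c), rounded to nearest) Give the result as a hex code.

CSS salmon is rgb(250, 128, 114).
Lerp each channel 11% toward 255:
  R: 250 + 0.55 = 250.55 → 251
  G: 128 + 0.11×(255−128) = 128 + 13.97 = 141.97 → 142
  B: 114 + 15.51 = 129.51 → 130
rgb(251, 142, 130) = #FB8E82.

#FB8E82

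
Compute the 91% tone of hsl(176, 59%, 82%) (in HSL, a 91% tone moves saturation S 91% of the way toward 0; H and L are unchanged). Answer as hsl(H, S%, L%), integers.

hsl(176, 5%, 82%)

S moves 91% from 59 toward 0: 59 − 53.69 = 5.31 → 5.
H and L are unchanged.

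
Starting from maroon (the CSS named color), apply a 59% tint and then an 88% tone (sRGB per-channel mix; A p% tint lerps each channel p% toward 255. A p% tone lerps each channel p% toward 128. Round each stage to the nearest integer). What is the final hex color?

CSS maroon is rgb(128, 0, 0).
Lerp each channel 59% toward 255:
  R: 128 + 74.93 = 202.93 → 203
  G: 0 + 0.59×(255−0) = 0 + 150.45 = 150.45 → 150
  B: 0 + 150.45 = 150.45 → 150
After the tint: rgb(203, 150, 150) = #CB9696.
Per channel, c → c + 0.88(128 − c):
  R: 203 − 66 = 137 → 137
  G: 150 + 0.88×(128−150) = 150 − 19.36 = 130.64 → 131
  B: 150 + 0.88×(128−150) = 150 − 19.36 = 130.64 → 131
rgb(137, 131, 131) = #898383.

#898383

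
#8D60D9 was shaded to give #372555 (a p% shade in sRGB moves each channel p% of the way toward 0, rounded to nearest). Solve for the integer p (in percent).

#8D60D9 is rgb(141, 96, 217); #372555 is rgb(55, 37, 85).
On the B channel (widest range): 85 ≈ 217 + (p/100)(0 − 217), so p ≈ 100×(85 − 217)/(0 − 217) = -13200/-217 = 60.83.
p = 61 reproduces all three channels after rounding.

61%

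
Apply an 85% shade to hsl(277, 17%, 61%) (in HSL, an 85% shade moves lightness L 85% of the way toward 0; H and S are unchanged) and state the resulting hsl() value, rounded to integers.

L moves 85% from 61 toward 0: 61 − 51.85 = 9.15 → 9.
H and S are unchanged.

hsl(277, 17%, 9%)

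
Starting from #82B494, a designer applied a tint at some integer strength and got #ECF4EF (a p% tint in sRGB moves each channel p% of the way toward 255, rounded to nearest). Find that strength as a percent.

85%

#82B494 is rgb(130, 180, 148); #ECF4EF is rgb(236, 244, 239).
On the R channel (widest range): 236 ≈ 130 + (p/100)(255 − 130), so p ≈ 100×(236 − 130)/(255 − 130) = 10600/125 = 84.80.
p = 85 reproduces all three channels after rounding.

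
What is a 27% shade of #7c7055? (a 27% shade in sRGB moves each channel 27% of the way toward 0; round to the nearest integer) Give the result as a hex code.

#7c7055 is rgb(124, 112, 85).
Lerp each channel 27% toward 0:
  R: 124 + 0.27×(0−124) = 124 − 33.48 = 90.52 → 91
  G: 112 + 0.27×(0−112) = 112 − 30.24 = 81.76 → 82
  B: 85 − 22.95 = 62.05 → 62
rgb(91, 82, 62) = #5b523e.

#5b523e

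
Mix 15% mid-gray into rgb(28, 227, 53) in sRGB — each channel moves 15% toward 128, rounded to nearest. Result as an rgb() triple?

rgb(43, 212, 64)

Lerp each channel 15% toward 128:
  R: 28 + 15 = 43 → 43
  G: 227 − 14.85 = 212.15 → 212
  B: 53 + 0.15×(128−53) = 53 + 11.25 = 64.25 → 64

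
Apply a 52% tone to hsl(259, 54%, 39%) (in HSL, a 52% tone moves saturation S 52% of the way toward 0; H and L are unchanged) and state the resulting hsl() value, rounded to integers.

S moves 52% from 54 toward 0: 54 − 28.08 = 25.92 → 26.
H and L are unchanged.

hsl(259, 26%, 39%)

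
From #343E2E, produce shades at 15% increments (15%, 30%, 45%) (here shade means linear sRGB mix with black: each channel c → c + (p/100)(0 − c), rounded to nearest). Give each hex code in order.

#343E2E is rgb(52, 62, 46).
15%: (52 − 7.8 = 44.2→44, 62 − 9.3 = 52.7→53, 46 − 6.9 = 39.1→39) → #2C3527
30%: (52 − 15.6 = 36.4→36, 62 − 18.6 = 43.4→43, 46 − 13.8 = 32.2→32) → #242B20
45%: (52 − 23.4 = 28.6→29, 62 − 27.9 = 34.1→34, 46 − 20.7 = 25.3→25) → #1D2219

#2C3527, #242B20, #1D2219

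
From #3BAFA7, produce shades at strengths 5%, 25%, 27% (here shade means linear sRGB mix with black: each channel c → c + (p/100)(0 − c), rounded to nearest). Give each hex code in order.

#38A69F, #2C837D, #2B807A

#3BAFA7 is rgb(59, 175, 167).
5%: (59 − 2.95 = 56.05→56, 175 − 8.75 = 166.25→166, 167 − 8.35 = 158.65→159) → #38A69F
25%: (59 − 14.75 = 44.25→44, 175 − 43.75 = 131.25→131, 167 − 41.75 = 125.25→125) → #2C837D
27%: (59 − 15.93 = 43.07→43, 175 − 47.25 = 127.75→128, 167 − 45.09 = 121.91→122) → #2B807A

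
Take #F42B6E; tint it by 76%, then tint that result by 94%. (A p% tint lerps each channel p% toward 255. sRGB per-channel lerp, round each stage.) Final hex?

#F42B6E is rgb(244, 43, 110).
Lerp each channel 76% toward 255:
  R: 244 + 0.76×(255−244) = 244 + 8.36 = 252.36 → 252
  G: 43 + 0.76×(255−43) = 43 + 161.12 = 204.12 → 204
  B: 110 + 110.2 = 220.2 → 220
After the tint: rgb(252, 204, 220) = #FCCCDC.
A 94% tint moves each channel 94% toward 255:
  R: 252 + 0.94×(255−252) = 252 + 2.82 = 254.82 → 255
  G: 204 + 47.94 = 251.94 → 252
  B: 220 + 32.9 = 252.9 → 253
rgb(255, 252, 253) = #FFFCFD.

#FFFCFD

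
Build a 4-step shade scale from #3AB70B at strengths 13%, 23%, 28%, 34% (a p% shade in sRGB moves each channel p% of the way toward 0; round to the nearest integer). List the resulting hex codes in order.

#3AB70B is rgb(58, 183, 11).
13%: (58 − 7.54 = 50.46→50, 183 − 23.79 = 159.21→159, 11 − 1.43 = 9.57→10) → #329F0A
23%: (58 − 13.34 = 44.66→45, 183 − 42.09 = 140.91→141, 11 − 2.53 = 8.47→8) → #2D8D08
28%: (58 − 16.24 = 41.76→42, 183 − 51.24 = 131.76→132, 11 − 3.08 = 7.92→8) → #2A8408
34%: (58 − 19.72 = 38.28→38, 183 − 62.22 = 120.78→121, 11 − 3.74 = 7.26→7) → #267907

#329F0A, #2D8D08, #2A8408, #267907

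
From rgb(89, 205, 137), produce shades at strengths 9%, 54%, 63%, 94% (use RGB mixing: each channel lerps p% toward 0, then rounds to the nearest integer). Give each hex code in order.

9%: (89 − 8.01 = 80.99→81, 205 − 18.45 = 186.55→187, 137 − 12.33 = 124.67→125) → #51BB7D
54%: (89 − 48.06 = 40.94→41, 205 − 110.7 = 94.3→94, 137 − 73.98 = 63.02→63) → #295E3F
63%: (89 − 56.07 = 32.93→33, 205 − 129.15 = 75.85→76, 137 − 86.31 = 50.69→51) → #214C33
94%: (89 − 83.66 = 5.34→5, 205 − 192.7 = 12.3→12, 137 − 128.78 = 8.22→8) → #050C08

#51BB7D, #295E3F, #214C33, #050C08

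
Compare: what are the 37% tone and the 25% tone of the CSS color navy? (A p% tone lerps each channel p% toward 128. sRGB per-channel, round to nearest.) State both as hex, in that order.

#2F2F80, #202080

CSS navy is rgb(0, 0, 128).
37% tone:
  R: 0 + 0.37×(128−0) = 0 + 47.36 = 47.36 → 47
  G: 0 + 47.36 = 47.36 → 47
  B: 128 + 0 = 128 → 128
  → #2F2F80
25% tone:
  R: 0 + 0.25×(128−0) = 0 + 32 = 32 → 32
  G: 0 + 0.25×(128−0) = 0 + 32 = 32 → 32
  B: 128 + 0 = 128 → 128
  → #202080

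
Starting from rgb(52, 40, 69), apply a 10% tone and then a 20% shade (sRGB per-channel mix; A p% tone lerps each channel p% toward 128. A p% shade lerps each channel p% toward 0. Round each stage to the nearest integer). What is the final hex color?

#30273C

Lerp each channel 10% toward 128:
  R: 52 + 0.1×(128−52) = 52 + 7.6 = 59.6 → 60
  G: 40 + 0.1×(128−40) = 40 + 8.8 = 48.8 → 49
  B: 69 + 5.9 = 74.9 → 75
After the tone: rgb(60, 49, 75) = #3C314B.
Lerp each channel 20% toward 0:
  R: 60 + 0.2×(0−60) = 60 − 12 = 48 → 48
  G: 49 − 9.8 = 39.2 → 39
  B: 75 − 15 = 60 → 60
rgb(48, 39, 60) = #30273C.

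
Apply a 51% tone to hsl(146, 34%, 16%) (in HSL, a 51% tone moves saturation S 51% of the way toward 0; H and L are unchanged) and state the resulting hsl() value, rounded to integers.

hsl(146, 17%, 16%)

S moves 51% from 34 toward 0: 34 − 17.34 = 16.66 → 17.
H and L are unchanged.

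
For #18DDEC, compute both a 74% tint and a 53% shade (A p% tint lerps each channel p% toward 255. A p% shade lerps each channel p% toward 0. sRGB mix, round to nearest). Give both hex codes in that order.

#18DDEC is rgb(24, 221, 236).
74% tint:
  R: 24 + 0.74×(255−24) = 24 + 170.94 = 194.94 → 195
  G: 221 + 0.74×(255−221) = 221 + 25.16 = 246.16 → 246
  B: 236 + 14.06 = 250.06 → 250
  → #C3F6FA
53% shade:
  R: 24 − 12.72 = 11.28 → 11
  G: 221 + 0.53×(0−221) = 221 − 117.13 = 103.87 → 104
  B: 236 + 0.53×(0−236) = 236 − 125.08 = 110.92 → 111
  → #0B686F

#C3F6FA, #0B686F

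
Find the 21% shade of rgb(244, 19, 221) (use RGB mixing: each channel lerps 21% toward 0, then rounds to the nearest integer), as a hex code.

#c10faf

A 21% shade moves each channel 21% toward 0:
  R: 244 + 0.21×(0−244) = 244 − 51.24 = 192.76 → 193
  G: 19 + 0.21×(0−19) = 19 − 3.99 = 15.01 → 15
  B: 221 + 0.21×(0−221) = 221 − 46.41 = 174.59 → 175
rgb(193, 15, 175) = #c10faf.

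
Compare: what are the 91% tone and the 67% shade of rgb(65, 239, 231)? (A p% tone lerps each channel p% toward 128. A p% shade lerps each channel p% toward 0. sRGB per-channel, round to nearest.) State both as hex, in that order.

91% tone:
  R: 65 + 0.91×(128−65) = 65 + 57.33 = 122.33 → 122
  G: 239 + 0.91×(128−239) = 239 − 101.01 = 137.99 → 138
  B: 231 + 0.91×(128−231) = 231 − 93.73 = 137.27 → 137
  → #7a8a89
67% shade:
  R: 65 − 43.55 = 21.45 → 21
  G: 239 + 0.67×(0−239) = 239 − 160.13 = 78.87 → 79
  B: 231 + 0.67×(0−231) = 231 − 154.77 = 76.23 → 76
  → #154f4c

#7a8a89, #154f4c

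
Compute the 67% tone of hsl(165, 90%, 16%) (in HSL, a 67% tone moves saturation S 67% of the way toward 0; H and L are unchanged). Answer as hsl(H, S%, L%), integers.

hsl(165, 30%, 16%)

S moves 67% from 90 toward 0: 90 − 60.3 = 29.7 → 30.
H and L are unchanged.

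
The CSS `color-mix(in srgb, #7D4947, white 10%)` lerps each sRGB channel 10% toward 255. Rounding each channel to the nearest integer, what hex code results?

#8A5B59

#7D4947 is rgb(125, 73, 71).
Lerp each channel 10% toward 255:
  R: 125 + 13 = 138 → 138
  G: 73 + 18.2 = 91.2 → 91
  B: 71 + 18.4 = 89.4 → 89
rgb(138, 91, 89) = #8A5B59.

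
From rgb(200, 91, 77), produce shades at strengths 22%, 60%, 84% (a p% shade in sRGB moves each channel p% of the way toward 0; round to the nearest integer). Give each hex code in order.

#9C473C, #50241F, #200F0C

22%: (200 − 44 = 156→156, 91 − 20.02 = 70.98→71, 77 − 16.94 = 60.06→60) → #9C473C
60%: (200 − 120 = 80→80, 91 − 54.6 = 36.4→36, 77 − 46.2 = 30.8→31) → #50241F
84%: (200 − 168 = 32→32, 91 − 76.44 = 14.56→15, 77 − 64.68 = 12.32→12) → #200F0C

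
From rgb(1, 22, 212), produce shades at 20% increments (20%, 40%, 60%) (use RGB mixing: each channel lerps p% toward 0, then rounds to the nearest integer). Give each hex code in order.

20%: (1→1, 22 − 4.4 = 17.6→18, 212 − 42.4 = 169.6→170) → #0112aa
40%: (1→1, 22 − 8.8 = 13.2→13, 212 − 84.8 = 127.2→127) → #010d7f
60%: (1 − 0.6 = 0.4→0, 22 − 13.2 = 8.8→9, 212 − 127.2 = 84.8→85) → #000955

#0112aa, #010d7f, #000955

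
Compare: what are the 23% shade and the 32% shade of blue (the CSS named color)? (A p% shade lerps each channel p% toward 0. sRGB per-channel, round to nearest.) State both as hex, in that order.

CSS blue is rgb(0, 0, 255).
23% shade:
  R: 0 + 0 = 0 → 0
  G: 0 + 0.23×(0−0) = 0 + 0 = 0 → 0
  B: 255 − 58.65 = 196.35 → 196
  → #0000C4
32% shade:
  R: 0 + 0 = 0 → 0
  G: 0 + 0.32×(0−0) = 0 + 0 = 0 → 0
  B: 255 + 0.32×(0−255) = 255 − 81.6 = 173.4 → 173
  → #0000AD

#0000C4, #0000AD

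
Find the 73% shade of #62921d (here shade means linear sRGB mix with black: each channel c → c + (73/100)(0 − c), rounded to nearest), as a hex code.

#1a2708

#62921d is rgb(98, 146, 29).
A 73% shade moves each channel 73% toward 0:
  R: 98 + 0.73×(0−98) = 98 − 71.54 = 26.46 → 26
  G: 146 − 106.58 = 39.42 → 39
  B: 29 + 0.73×(0−29) = 29 − 21.17 = 7.83 → 8
rgb(26, 39, 8) = #1a2708.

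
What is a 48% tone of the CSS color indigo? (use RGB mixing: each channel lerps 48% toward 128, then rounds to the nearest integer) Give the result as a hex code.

CSS indigo is rgb(75, 0, 130).
A 48% tone moves each channel 48% toward 128:
  R: 75 + 0.48×(128−75) = 75 + 25.44 = 100.44 → 100
  G: 0 + 61.44 = 61.44 → 61
  B: 130 + 0.48×(128−130) = 130 − 0.96 = 129.04 → 129
rgb(100, 61, 129) = #643d81.

#643d81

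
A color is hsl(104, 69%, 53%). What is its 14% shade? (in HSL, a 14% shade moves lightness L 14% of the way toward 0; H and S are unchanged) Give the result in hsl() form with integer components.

hsl(104, 69%, 46%)

L moves 14% from 53 toward 0: 53 − 7.42 = 45.58 → 46.
H and S are unchanged.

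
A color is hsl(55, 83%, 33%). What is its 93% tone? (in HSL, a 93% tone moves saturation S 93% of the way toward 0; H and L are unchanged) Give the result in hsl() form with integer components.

S moves 93% from 83 toward 0: 83 − 77.19 = 5.81 → 6.
H and L are unchanged.

hsl(55, 6%, 33%)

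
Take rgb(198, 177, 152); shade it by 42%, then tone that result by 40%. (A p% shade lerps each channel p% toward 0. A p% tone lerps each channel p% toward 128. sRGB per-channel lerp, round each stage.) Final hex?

Lerp each channel 42% toward 0:
  R: 198 − 83.16 = 114.84 → 115
  G: 177 + 0.42×(0−177) = 177 − 74.34 = 102.66 → 103
  B: 152 + 0.42×(0−152) = 152 − 63.84 = 88.16 → 88
After the shade: rgb(115, 103, 88) = #736758.
A 40% tone moves each channel 40% toward 128:
  R: 115 + 0.4×(128−115) = 115 + 5.2 = 120.2 → 120
  G: 103 + 10 = 113 → 113
  B: 88 + 0.4×(128−88) = 88 + 16 = 104 → 104
rgb(120, 113, 104) = #787168.

#787168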